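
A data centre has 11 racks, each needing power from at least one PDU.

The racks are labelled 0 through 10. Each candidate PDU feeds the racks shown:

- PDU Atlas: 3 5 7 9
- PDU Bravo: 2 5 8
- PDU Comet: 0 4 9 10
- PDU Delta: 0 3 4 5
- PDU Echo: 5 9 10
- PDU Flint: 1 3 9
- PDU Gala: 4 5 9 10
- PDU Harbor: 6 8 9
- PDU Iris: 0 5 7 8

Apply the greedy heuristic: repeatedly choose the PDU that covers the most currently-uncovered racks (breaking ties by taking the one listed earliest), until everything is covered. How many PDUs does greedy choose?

Greedy: pick Atlas (covers 4 new) → pick Comet (covers 3 new) → pick Bravo (covers 2 new) → pick Flint (covers 1 new) → pick Harbor (covers 1 new). Total picks: 5.

5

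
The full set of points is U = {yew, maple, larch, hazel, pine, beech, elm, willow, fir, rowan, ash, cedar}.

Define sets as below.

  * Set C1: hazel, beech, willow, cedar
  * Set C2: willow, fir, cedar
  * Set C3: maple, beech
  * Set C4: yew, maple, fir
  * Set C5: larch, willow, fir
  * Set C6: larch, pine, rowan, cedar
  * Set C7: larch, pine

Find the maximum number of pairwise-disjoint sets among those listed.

C2, C3, C7 are pairwise disjoint (C2={willow,fir,cedar}; C3={maple,beech}; C7={larch,pine}).
Every remaining set overlaps one of these, and no 4 of the listed sets are pairwise disjoint, so 3 is the maximum.

3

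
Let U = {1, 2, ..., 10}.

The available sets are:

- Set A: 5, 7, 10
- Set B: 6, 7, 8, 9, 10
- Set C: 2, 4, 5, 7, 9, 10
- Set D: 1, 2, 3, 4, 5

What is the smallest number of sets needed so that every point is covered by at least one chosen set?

2

B and D together: B ∪ D = {1, 2, 3, 4, 5, 6, 7, 8, 9, 10} — every point is covered.
No single set has all 10 points (the largest, C, has 6), so 2 is optimal.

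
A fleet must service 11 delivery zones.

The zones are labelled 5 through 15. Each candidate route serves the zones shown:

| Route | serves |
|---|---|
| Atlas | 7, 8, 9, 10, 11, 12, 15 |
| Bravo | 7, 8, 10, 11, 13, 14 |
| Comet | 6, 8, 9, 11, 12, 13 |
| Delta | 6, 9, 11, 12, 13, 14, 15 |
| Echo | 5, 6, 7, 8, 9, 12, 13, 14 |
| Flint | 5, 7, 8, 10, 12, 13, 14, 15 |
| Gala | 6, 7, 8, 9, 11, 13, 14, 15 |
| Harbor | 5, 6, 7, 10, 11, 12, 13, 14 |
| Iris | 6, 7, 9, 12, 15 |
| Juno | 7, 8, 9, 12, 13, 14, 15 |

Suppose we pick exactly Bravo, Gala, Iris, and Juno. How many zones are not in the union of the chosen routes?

Union of Bravo, Gala, Iris, Juno = {6, 7, 8, 9, 10, 11, 12, 13, 14, 15}.
Not covered: 5 — 1 zone.

1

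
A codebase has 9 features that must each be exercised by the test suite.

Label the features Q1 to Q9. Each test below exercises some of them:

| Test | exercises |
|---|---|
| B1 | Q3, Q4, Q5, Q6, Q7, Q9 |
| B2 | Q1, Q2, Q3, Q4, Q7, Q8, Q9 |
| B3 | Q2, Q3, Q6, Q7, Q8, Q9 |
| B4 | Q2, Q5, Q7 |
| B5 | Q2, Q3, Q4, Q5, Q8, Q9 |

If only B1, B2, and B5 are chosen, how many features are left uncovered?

0

Union of B1, B2, B5 = {Q1, Q2, Q3, Q4, Q5, Q6, Q7, Q8, Q9} — that's every feature, so 0 are uncovered.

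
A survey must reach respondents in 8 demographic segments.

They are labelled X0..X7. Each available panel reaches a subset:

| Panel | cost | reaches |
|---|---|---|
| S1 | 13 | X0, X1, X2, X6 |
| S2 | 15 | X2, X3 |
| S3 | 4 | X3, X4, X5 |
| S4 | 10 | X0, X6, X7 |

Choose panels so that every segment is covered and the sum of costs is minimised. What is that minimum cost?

S1, S3, S4 together cover every segment (S1 ∪ S3 ∪ S4 = {X0, X1, X2, X3, X4, X5, X6, X7}); total cost 13 + 4 + 10 = 27.
No covering selection has total cost below 27.

27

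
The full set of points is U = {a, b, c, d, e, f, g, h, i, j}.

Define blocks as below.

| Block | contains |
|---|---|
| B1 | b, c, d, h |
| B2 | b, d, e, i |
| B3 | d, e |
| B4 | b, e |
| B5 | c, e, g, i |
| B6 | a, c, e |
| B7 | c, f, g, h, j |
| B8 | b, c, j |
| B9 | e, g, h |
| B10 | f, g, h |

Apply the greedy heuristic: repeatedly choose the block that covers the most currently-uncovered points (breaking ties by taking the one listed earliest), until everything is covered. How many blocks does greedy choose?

3

Greedy: pick B7 (covers 5 new) → pick B2 (covers 4 new) → pick B6 (covers 1 new). Total picks: 3.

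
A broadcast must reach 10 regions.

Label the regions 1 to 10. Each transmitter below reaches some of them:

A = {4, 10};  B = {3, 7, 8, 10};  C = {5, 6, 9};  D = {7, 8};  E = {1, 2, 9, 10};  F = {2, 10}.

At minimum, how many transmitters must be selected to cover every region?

A and B and C and E together: A ∪ B ∪ C ∪ E = {1, 2, 3, 4, 5, 6, 7, 8, 9, 10} — every region is covered.
Only A contains 4, so A is forced; the remaining 8 regions need at least 3 more transmitters (each remaining transmitter adds at most 3) — so at least 4 transmitters are needed, and 4 is optimal.

4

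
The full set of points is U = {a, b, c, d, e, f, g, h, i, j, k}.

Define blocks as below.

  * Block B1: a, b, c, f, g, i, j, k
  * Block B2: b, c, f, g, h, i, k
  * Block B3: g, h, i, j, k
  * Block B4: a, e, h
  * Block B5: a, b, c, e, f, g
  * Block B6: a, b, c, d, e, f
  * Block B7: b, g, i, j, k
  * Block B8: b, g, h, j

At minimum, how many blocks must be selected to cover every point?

B3 and B6 cover everything between them: the union {a, b, c, d, e, f, g, h, i, j, k} is all of U.
No single block has all 11 points (the largest, B1, has 8), so 2 is optimal.

2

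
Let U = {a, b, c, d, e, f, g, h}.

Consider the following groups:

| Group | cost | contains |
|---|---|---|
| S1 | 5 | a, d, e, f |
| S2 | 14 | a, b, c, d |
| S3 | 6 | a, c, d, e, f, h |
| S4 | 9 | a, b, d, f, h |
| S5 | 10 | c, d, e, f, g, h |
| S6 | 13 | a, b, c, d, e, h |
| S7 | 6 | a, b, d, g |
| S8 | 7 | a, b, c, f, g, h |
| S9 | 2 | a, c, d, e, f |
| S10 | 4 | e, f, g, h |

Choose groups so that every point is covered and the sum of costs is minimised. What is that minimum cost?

9

S8, S9 together cover every point (S8 ∪ S9 = {a, b, c, d, e, f, g, h}); total cost 7 + 2 = 9.
The greedy pick S9, S10, S7 costs 12; no covering selection beats 9.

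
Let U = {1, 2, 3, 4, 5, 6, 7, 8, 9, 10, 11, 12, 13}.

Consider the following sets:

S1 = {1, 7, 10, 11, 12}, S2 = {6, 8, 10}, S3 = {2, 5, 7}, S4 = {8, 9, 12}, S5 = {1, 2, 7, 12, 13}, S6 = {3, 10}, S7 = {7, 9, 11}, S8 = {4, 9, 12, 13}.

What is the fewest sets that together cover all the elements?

S1, S2, S3, S6, and S8 cover everything between them: the union {1, 2, 3, 4, 5, 6, 7, 8, 9, 10, 11, 12, 13} is all of U.
No 4 of the 8 sets cover everything (all 70 combinations miss at least one element), so 5 is optimal.

5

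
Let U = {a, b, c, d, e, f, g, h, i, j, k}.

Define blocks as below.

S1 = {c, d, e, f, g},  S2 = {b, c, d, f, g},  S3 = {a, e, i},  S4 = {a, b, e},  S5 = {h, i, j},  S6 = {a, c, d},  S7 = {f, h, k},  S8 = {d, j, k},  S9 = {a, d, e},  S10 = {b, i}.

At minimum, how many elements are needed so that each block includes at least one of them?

T = {a, f, i, k} meets every block (each contains at least one member of T), and |T| = 4.
No choice of 3 elements meets every block, so 4 is the minimum.

4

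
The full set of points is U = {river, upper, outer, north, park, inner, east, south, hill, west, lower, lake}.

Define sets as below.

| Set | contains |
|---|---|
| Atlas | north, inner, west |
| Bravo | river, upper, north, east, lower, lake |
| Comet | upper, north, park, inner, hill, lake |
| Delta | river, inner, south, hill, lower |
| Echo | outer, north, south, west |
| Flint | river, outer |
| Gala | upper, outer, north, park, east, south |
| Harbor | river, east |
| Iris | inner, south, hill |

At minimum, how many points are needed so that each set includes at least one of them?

3

H = {river, north, inner} meets every set (each contains at least one member of H), and |H| = 3.
No choice of 2 points meets every set, so 3 is the minimum.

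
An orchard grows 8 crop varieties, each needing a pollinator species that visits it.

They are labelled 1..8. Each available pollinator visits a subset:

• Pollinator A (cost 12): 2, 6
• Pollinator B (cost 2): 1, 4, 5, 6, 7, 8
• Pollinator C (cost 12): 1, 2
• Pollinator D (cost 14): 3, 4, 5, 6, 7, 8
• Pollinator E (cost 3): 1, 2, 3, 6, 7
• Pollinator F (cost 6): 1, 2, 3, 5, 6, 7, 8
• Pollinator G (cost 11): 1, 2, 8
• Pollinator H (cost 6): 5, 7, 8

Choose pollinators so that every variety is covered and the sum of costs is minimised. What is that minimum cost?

5

B, E together cover every variety (B ∪ E = {1, 2, 3, 4, 5, 6, 7, 8}); total cost 2 + 3 = 5.
No covering selection has total cost below 5.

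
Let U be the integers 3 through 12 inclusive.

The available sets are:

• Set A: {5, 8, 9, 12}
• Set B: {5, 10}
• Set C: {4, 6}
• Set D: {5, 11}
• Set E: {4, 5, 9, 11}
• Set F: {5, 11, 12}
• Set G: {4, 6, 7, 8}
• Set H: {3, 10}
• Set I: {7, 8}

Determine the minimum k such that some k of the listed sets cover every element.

Take {A, E, G, H}. Their union is {3, 4, 5, 6, 7, 8, 9, 10, 11, 12}, which is all 10 elements.
No 3 of the 9 sets cover everything (all 84 combinations miss at least one element), so 4 is optimal.

4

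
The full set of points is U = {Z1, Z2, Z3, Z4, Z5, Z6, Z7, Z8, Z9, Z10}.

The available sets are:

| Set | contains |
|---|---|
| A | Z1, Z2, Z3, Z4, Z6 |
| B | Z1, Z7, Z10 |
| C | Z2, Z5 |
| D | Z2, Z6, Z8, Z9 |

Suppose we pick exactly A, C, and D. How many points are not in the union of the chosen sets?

Union of A, C, D = {Z1, Z2, Z3, Z4, Z5, Z6, Z8, Z9}.
Not covered: Z7, Z10 — 2 points.

2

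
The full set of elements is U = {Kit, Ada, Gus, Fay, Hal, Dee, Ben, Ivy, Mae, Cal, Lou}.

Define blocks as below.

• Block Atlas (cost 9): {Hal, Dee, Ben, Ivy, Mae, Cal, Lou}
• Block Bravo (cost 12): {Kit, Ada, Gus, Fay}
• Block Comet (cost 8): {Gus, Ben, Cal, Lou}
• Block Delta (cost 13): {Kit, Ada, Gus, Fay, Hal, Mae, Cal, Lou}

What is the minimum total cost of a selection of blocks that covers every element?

Atlas, Bravo together cover every element (Atlas ∪ Bravo = {Kit, Ada, Gus, Fay, Hal, Dee, Ben, Ivy, Mae, Cal, Lou}); total cost 9 + 12 = 21.
No covering selection has total cost below 21.

21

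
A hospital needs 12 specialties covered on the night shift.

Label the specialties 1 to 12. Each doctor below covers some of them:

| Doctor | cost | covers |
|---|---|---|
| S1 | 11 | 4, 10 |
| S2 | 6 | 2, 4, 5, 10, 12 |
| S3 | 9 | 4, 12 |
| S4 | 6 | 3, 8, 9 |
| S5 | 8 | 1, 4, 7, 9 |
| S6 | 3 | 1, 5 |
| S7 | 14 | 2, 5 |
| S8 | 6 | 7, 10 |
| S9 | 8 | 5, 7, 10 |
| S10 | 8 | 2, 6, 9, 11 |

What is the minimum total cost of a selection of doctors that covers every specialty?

28

S2, S4, S5, S10 together cover every specialty (S2 ∪ S4 ∪ S5 ∪ S10 = {1, 2, 3, 4, 5, 6, 7, 8, 9, 10, 11, 12}); total cost 6 + 6 + 8 + 8 = 28.
The greedy pick S2, S4, S6, S10, S8 costs 29; no covering selection beats 28.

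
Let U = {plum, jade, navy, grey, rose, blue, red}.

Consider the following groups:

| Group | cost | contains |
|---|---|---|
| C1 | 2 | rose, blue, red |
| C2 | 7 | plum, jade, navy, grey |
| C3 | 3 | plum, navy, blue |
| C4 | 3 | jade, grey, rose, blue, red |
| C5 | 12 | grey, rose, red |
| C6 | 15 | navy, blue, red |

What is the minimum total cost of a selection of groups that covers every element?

C3, C4 together cover every element (C3 ∪ C4 = {plum, jade, navy, grey, rose, blue, red}); total cost 3 + 3 = 6.
No covering selection has total cost below 6.

6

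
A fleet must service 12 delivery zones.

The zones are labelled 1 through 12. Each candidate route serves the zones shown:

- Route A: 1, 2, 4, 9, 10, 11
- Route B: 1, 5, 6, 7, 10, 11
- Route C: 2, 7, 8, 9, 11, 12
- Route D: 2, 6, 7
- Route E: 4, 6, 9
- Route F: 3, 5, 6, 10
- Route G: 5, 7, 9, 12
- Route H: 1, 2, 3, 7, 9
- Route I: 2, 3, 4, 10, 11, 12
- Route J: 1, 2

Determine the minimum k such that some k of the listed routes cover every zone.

3

A and C and F together: A ∪ C ∪ F = {1, 2, 3, 4, 5, 6, 7, 8, 9, 10, 11, 12} — every zone is covered.
Only C contains 8, so C is forced; the remaining 6 zones need at least 2 more routes (each remaining route adds at most 4) — so at least 3 routes are needed, and 3 is optimal.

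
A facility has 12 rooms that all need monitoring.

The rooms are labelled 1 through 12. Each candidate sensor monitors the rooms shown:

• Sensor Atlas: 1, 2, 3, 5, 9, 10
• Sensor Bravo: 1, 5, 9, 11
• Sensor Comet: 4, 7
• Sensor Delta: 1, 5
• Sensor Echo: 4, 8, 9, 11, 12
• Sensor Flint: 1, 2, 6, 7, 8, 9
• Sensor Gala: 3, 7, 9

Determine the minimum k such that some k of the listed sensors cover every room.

Atlas and Echo and Flint together: Atlas ∪ Echo ∪ Flint = {1, 2, 3, 4, 5, 6, 7, 8, 9, 10, 11, 12} — every room is covered.
Only Flint contains 6, so Flint is forced; the remaining 6 rooms need at least 2 more sensors (each remaining sensor adds at most 3) — so at least 3 sensors are needed, and 3 is optimal.

3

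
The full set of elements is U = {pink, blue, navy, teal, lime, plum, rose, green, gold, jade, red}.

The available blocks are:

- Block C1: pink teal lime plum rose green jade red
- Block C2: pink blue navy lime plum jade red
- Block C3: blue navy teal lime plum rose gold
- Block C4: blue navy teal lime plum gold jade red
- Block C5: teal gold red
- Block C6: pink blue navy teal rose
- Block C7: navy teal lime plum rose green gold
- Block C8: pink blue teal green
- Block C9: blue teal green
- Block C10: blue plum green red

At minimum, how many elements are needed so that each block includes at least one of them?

2

H = {teal, red} meets every block (each contains at least one member of H), and |H| = 2.
No single element lies in every block, so at least 2 are needed and 2 is optimal.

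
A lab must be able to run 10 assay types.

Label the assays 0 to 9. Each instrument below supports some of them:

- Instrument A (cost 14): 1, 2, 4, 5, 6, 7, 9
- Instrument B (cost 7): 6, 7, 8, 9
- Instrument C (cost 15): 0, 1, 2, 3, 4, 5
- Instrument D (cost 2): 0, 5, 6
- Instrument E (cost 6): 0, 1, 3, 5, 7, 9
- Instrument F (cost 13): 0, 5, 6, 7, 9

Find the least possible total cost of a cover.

22

B, C together cover every assay (B ∪ C = {0, 1, 2, 3, 4, 5, 6, 7, 8, 9}); total cost 7 + 15 = 22.
The greedy pick D, E, A, B costs 29; no covering selection beats 22.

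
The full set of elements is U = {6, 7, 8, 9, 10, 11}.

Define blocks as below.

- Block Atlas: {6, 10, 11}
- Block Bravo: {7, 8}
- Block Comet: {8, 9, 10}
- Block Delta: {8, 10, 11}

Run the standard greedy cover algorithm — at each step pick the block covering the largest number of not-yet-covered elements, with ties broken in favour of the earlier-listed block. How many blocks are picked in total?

3

Greedy: pick Atlas (covers 3 new) → pick Bravo (covers 2 new) → pick Comet (covers 1 new). Total picks: 3.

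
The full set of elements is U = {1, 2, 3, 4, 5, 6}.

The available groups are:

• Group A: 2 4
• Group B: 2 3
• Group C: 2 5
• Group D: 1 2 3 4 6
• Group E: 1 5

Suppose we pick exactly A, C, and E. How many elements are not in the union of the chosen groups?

Union of A, C, E = {1, 2, 4, 5}.
Not covered: 3, 6 — 2 elements.

2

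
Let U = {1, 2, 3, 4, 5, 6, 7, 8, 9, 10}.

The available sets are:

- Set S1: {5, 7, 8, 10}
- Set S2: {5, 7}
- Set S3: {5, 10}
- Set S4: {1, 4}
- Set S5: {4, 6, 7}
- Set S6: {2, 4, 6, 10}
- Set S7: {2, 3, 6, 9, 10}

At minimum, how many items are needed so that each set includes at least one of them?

3

The 3 items {1, 7, 10} hit every set.
The sets S2, S4, S7 are pairwise disjoint, so any hitting set needs a separate item for each — at least 3. Hence 3 is optimal.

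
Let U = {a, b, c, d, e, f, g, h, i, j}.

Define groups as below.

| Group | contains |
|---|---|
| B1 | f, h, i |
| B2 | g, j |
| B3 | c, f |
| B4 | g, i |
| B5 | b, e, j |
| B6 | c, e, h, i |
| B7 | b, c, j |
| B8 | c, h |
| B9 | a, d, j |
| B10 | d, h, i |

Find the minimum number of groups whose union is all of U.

5

Take {B1, B3, B4, B5, B9}. Their union is {a, b, c, d, e, f, g, h, i, j}, which is all 10 items.
No 4 of the 10 groups cover everything (all 210 combinations miss at least one item), so 5 is optimal.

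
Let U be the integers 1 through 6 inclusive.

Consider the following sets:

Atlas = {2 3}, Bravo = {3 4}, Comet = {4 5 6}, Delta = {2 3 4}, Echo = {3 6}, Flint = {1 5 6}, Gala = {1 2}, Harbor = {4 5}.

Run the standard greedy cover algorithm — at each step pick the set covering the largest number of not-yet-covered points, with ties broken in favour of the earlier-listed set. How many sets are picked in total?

Greedy: pick Comet (covers 3 new) → pick Atlas (covers 2 new) → pick Flint (covers 1 new). Total picks: 3.
(The true minimum cover uses only 2 sets, so greedy is not optimal here.)

3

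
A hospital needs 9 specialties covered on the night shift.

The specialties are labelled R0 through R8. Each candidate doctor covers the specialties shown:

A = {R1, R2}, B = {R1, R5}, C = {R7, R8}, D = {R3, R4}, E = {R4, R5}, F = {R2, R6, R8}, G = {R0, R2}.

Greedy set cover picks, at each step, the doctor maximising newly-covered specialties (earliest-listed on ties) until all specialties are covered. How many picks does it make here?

5

Greedy: pick F (covers 3 new) → pick B (covers 2 new) → pick D (covers 2 new) → pick C (covers 1 new) → pick G (covers 1 new). Total picks: 5.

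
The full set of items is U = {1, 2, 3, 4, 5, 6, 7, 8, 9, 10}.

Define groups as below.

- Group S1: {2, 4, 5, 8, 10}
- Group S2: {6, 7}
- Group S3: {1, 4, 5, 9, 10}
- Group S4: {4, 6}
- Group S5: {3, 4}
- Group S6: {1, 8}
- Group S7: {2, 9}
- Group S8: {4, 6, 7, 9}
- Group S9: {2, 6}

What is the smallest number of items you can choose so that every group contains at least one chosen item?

The 4 items {1, 2, 4, 7} hit every group.
The groups S2, S5, S6, S7 are pairwise disjoint, so any hitting set needs a separate item for each — at least 4. Hence 4 is optimal.

4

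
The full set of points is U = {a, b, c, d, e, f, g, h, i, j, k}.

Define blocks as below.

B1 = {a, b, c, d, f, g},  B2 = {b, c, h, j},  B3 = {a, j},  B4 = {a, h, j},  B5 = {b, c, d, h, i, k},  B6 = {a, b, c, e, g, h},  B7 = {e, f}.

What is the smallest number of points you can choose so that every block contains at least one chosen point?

3

The 3 points {a, b, e} hit every block.
The blocks B3, B5, B7 are pairwise disjoint, so any hitting set needs a separate point for each — at least 3. Hence 3 is optimal.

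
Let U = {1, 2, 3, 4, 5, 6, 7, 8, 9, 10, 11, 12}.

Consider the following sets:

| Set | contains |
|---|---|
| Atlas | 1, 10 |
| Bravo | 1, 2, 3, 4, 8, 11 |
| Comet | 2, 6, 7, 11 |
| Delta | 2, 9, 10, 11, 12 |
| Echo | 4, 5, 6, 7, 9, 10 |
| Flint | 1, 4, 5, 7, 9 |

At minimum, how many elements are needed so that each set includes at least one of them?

3

Take H = {1, 7, 11}. Each listed set contains at least one of these, so H is a hitting set of size 3.
No choice of 2 elements meets every set, so 3 is the minimum.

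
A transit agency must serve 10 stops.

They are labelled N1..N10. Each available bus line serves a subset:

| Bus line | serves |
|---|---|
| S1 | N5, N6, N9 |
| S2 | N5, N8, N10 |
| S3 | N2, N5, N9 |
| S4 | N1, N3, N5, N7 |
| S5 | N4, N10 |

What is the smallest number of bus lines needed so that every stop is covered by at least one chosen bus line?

5

Take {S1, S2, S3, S4, S5}. Their union is {N1, N2, N3, N4, N5, N6, N7, N8, N9, N10}, which is all 10 stops.
No 4 of the 5 bus lines cover everything (all 5 combinations miss at least one stop), so 5 is optimal.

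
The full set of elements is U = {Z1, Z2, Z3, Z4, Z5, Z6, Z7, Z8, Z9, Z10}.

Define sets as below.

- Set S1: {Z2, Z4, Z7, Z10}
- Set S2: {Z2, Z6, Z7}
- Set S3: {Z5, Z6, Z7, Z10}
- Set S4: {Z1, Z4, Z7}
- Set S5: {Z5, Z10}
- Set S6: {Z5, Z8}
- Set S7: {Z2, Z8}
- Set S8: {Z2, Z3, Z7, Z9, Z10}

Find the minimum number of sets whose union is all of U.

4

S2 and S4 and S6 and S8 together: S2 ∪ S4 ∪ S6 ∪ S8 = {Z1, Z2, Z3, Z4, Z5, Z6, Z7, Z8, Z9, Z10} — every element is covered.
Only S8 contains Z3, so S8 is forced; the remaining 5 elements need at least 3 more sets (each remaining set adds at most 2) — so at least 4 sets are needed, and 4 is optimal.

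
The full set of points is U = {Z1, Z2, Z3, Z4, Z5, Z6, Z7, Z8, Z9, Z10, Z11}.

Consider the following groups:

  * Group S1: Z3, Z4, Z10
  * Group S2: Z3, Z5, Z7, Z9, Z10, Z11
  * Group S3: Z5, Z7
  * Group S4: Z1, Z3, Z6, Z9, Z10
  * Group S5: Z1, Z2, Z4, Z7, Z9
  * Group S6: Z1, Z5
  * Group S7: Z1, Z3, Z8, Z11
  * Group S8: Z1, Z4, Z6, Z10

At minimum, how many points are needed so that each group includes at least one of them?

Take H = {Z1, Z7, Z10}. Each listed group contains at least one of these, so H is a hitting set of size 3.
No choice of 2 points meets every group, so 3 is the minimum.

3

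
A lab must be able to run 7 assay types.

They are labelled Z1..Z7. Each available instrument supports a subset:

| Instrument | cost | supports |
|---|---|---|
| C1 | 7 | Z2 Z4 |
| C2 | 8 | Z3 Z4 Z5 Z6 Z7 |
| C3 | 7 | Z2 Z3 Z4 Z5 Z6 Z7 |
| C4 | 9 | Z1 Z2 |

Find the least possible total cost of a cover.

16

C3, C4 together cover every assay (C3 ∪ C4 = {Z1, Z2, Z3, Z4, Z5, Z6, Z7}); total cost 7 + 9 = 16.
No covering selection has total cost below 16.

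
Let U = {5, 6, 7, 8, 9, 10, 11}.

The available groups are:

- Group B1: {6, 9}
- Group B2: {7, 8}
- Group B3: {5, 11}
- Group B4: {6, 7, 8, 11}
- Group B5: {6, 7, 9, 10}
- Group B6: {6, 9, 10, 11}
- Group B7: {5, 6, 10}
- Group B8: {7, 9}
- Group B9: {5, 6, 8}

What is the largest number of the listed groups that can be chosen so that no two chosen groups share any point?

3

B1, B2, B3 are pairwise disjoint (B1={6,9}; B2={7,8}; B3={5,11}).
Every remaining group overlaps one of these, and no 4 of the listed groups are pairwise disjoint, so 3 is the maximum.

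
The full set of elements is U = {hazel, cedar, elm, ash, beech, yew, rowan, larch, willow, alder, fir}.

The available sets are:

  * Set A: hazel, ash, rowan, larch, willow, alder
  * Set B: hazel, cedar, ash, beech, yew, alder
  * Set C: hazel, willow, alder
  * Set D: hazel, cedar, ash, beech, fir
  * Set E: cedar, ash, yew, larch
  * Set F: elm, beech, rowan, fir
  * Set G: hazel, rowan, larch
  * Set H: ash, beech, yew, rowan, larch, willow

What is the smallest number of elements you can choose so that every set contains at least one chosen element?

T = {larch, alder, fir} meets every set (each contains at least one member of T), and |T| = 3.
The sets C, E, F are pairwise disjoint, so any hitting set needs a separate element for each — at least 3. Hence 3 is optimal.

3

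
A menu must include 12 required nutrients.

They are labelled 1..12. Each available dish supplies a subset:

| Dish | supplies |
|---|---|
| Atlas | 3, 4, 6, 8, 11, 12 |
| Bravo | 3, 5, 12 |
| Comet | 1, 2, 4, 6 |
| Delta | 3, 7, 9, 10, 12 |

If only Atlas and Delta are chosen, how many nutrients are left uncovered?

Union of Atlas, Delta = {3, 4, 6, 7, 8, 9, 10, 11, 12}.
Not covered: 1, 2, 5 — 3 nutrients.

3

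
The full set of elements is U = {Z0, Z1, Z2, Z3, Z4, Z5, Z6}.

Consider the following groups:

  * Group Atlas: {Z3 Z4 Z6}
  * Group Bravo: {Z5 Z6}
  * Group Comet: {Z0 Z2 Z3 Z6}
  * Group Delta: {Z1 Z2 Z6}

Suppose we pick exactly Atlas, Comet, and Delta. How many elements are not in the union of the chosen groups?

Union of Atlas, Comet, Delta = {Z0, Z1, Z2, Z3, Z4, Z6}.
Not covered: Z5 — 1 element.

1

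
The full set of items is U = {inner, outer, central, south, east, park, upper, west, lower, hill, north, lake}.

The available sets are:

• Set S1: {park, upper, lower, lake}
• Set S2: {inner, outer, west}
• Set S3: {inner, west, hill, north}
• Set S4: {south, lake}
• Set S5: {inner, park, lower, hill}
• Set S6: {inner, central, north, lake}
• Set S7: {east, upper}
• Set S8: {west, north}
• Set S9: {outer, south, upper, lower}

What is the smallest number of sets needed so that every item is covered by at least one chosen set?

5

S3, S5, S6, S7, and S9 cover everything between them: the union {inner, outer, central, south, east, park, upper, west, lower, hill, north, lake} is all of U.
No 4 of the 9 sets cover everything (all 126 combinations miss at least one item), so 5 is optimal.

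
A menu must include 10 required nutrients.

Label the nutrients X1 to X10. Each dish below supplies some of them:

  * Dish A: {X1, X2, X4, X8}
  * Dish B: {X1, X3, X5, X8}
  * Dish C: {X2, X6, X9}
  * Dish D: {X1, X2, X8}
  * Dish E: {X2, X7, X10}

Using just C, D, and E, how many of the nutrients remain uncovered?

Union of C, D, E = {X1, X2, X6, X7, X8, X9, X10}.
Not covered: X3, X4, X5 — 3 nutrients.

3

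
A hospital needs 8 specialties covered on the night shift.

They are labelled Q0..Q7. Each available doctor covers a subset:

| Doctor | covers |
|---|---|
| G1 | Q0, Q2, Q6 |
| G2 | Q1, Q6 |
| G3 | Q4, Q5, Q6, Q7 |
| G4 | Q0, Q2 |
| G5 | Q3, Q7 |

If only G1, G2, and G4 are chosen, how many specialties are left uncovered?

Union of G1, G2, G4 = {Q0, Q1, Q2, Q6}.
Not covered: Q3, Q4, Q5, Q7 — 4 specialties.

4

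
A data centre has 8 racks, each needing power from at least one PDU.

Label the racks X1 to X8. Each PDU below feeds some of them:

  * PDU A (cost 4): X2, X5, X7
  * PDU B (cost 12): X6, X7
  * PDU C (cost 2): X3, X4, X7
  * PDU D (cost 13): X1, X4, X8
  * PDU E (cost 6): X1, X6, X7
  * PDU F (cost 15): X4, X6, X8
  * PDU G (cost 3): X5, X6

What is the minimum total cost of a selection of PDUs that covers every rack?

22

A, C, D, G together cover every rack (A ∪ C ∪ D ∪ G = {X1, X2, X3, X4, X5, X6, X7, X8}); total cost 4 + 2 + 13 + 3 = 22.
The greedy pick C, G, A, E, D costs 28; no covering selection beats 22.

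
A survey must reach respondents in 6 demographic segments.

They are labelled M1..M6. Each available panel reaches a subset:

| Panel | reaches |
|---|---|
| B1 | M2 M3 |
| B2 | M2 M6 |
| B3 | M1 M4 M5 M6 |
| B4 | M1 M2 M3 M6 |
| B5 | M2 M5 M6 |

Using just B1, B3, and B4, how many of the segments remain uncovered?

0

Union of B1, B3, B4 = {M1, M2, M3, M4, M5, M6} — that's every segment, so 0 are uncovered.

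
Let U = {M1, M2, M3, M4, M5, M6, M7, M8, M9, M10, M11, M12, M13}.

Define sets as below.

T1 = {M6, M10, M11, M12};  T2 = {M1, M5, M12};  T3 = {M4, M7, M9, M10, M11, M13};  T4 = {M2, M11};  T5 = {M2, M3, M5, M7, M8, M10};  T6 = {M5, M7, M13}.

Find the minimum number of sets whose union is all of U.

T1 and T2 and T3 and T5 together: T1 ∪ T2 ∪ T3 ∪ T5 = {M1, M2, M3, M4, M5, M6, M7, M8, M9, M10, M11, M12, M13} — every element is covered.
No 3 of the 6 sets cover everything (all 20 combinations miss at least one element), so 4 is optimal.

4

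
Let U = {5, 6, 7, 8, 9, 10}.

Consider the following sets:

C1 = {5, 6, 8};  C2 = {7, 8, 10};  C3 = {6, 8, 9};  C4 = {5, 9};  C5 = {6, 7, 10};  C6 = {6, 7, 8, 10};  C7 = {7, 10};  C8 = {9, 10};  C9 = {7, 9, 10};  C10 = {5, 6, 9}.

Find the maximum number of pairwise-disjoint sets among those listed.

C4, C6 are pairwise disjoint (C4={5,9}; C6={6,7,8,10}).
Every remaining set overlaps one of these, and no 3 of the listed sets are pairwise disjoint, so 2 is the maximum.

2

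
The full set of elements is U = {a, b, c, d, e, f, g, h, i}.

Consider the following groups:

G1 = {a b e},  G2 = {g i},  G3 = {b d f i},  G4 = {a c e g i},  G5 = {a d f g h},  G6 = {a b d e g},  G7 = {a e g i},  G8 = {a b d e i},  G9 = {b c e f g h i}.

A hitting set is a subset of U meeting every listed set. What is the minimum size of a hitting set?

The 2 elements {b, g} hit every group.
The groups G1, G2 are pairwise disjoint, so any hitting set needs a separate element for each — at least 2. Hence 2 is optimal.

2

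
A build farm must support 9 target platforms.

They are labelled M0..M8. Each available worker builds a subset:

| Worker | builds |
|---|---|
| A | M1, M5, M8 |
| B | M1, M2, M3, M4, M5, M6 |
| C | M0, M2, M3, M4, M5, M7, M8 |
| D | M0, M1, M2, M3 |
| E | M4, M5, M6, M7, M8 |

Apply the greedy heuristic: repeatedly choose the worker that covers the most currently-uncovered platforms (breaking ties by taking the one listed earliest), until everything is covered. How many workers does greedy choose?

Greedy: pick C (covers 7 new) → pick B (covers 2 new). Total picks: 2.

2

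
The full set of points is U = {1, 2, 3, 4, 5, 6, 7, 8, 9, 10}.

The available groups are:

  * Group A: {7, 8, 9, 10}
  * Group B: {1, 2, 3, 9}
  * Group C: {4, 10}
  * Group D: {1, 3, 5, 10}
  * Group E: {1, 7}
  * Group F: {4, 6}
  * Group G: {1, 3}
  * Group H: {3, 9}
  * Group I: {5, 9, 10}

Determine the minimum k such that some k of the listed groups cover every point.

A and B and F and I together: A ∪ B ∪ F ∪ I = {1, 2, 3, 4, 5, 6, 7, 8, 9, 10} — every point is covered.
No 3 of the 9 groups cover everything (all 84 combinations miss at least one point), so 4 is optimal.

4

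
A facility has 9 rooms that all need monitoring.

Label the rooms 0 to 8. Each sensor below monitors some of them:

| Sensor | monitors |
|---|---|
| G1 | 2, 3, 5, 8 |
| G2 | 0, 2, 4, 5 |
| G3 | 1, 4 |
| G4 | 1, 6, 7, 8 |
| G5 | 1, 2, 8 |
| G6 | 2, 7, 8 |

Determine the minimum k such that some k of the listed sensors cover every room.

Take {G1, G2, G4}. Their union is {0, 1, 2, 3, 4, 5, 6, 7, 8}, which is all 9 rooms.
Each sensor has at most 4 rooms, and 2·4 = 8 < 9 — so at least 3 sensors are needed, and 3 is optimal.

3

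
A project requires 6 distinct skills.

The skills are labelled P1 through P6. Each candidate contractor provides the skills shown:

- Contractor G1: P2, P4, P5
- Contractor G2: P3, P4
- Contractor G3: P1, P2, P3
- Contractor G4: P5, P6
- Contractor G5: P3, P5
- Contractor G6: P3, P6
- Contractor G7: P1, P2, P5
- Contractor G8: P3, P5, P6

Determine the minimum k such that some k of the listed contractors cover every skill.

G1 and G3 and G4 together: G1 ∪ G3 ∪ G4 = {P1, P2, P3, P4, P5, P6} — every skill is covered.
No 2 of the 8 contractors cover everything (all 28 combinations miss at least one skill), so 3 is optimal.

3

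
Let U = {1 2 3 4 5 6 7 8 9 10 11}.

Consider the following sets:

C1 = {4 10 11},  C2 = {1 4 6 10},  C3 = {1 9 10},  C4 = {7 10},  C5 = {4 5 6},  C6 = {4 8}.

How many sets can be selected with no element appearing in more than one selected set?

C3, C5 are pairwise disjoint (C3={1,9,10}; C5={4,5,6}).
Every remaining set overlaps one of these, and no 3 of the listed sets are pairwise disjoint, so 2 is the maximum.

2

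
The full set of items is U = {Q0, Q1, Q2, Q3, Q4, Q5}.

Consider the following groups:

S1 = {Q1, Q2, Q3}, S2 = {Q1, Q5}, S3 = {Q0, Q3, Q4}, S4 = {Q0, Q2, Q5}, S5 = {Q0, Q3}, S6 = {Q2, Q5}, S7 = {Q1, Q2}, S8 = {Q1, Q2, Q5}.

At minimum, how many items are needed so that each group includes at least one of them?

3

The 3 items {Q1, Q3, Q5} hit every group.
No choice of 2 items meets every group, so 3 is the minimum.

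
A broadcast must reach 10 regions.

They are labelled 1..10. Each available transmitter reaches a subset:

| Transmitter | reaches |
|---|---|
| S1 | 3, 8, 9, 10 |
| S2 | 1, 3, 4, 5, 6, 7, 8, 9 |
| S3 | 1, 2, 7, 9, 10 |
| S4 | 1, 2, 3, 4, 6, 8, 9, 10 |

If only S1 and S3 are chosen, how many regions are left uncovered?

3

Union of S1, S3 = {1, 2, 3, 7, 8, 9, 10}.
Not covered: 4, 5, 6 — 3 regions.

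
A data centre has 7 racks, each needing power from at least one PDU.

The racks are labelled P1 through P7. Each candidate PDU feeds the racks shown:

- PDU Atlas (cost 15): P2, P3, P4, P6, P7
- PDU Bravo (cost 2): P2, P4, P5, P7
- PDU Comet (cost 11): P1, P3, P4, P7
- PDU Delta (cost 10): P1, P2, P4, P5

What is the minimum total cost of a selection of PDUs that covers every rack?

25

Atlas, Delta together cover every rack (Atlas ∪ Delta = {P1, P2, P3, P4, P5, P6, P7}); total cost 15 + 10 = 25.
The greedy pick Bravo, Comet, Atlas costs 28; no covering selection beats 25.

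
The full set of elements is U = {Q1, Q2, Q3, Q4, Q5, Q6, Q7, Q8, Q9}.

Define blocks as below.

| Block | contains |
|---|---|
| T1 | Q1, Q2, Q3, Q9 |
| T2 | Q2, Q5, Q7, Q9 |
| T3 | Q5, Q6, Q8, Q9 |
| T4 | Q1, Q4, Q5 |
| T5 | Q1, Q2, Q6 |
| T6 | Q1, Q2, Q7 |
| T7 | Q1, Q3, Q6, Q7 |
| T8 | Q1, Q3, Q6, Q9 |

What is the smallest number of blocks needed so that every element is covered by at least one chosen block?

4

T3 and T4 and T6 and T8 together: T3 ∪ T4 ∪ T6 ∪ T8 = {Q1, Q2, Q3, Q4, Q5, Q6, Q7, Q8, Q9} — every element is covered.
No 3 of the 8 blocks cover everything (all 56 combinations miss at least one element), so 4 is optimal.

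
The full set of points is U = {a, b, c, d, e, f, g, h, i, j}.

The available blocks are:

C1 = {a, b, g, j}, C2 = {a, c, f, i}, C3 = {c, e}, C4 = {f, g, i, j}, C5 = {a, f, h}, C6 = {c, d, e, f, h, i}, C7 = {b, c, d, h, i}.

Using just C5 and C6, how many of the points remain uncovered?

Union of C5, C6 = {a, c, d, e, f, h, i}.
Not covered: b, g, j — 3 points.

3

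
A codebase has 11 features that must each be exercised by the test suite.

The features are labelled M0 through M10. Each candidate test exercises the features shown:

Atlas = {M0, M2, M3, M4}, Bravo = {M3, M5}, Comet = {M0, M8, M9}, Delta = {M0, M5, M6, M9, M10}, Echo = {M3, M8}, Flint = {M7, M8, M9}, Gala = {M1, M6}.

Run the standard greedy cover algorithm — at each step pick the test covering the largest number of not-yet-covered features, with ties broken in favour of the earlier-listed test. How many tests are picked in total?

Greedy: pick Delta (covers 5 new) → pick Atlas (covers 3 new) → pick Flint (covers 2 new) → pick Gala (covers 1 new). Total picks: 4.

4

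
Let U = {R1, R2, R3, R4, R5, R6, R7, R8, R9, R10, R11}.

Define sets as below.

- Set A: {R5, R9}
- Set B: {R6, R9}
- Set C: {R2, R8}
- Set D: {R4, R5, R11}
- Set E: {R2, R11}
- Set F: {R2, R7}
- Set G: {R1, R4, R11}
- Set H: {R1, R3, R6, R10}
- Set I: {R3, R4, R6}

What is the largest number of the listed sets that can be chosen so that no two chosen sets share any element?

A, E, I are pairwise disjoint (A={R5,R9}; E={R2,R11}; I={R3,R4,R6}).
Every remaining set overlaps one of these, and no 4 of the listed sets are pairwise disjoint, so 3 is the maximum.

3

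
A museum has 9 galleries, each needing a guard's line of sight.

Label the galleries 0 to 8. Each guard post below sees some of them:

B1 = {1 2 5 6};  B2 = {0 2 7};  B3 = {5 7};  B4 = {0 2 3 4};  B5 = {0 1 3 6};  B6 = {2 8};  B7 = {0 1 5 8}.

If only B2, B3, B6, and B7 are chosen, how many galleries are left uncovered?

Union of B2, B3, B6, B7 = {0, 1, 2, 5, 7, 8}.
Not covered: 3, 4, 6 — 3 galleries.

3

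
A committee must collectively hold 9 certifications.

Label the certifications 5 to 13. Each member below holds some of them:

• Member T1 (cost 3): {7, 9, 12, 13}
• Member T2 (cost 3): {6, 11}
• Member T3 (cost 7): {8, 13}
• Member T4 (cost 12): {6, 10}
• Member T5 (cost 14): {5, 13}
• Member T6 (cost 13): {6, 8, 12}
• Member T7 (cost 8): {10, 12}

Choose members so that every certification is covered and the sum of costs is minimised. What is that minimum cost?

35

T1, T2, T3, T5, T7 together cover every certification (T1 ∪ T2 ∪ T3 ∪ T5 ∪ T7 = {5, 6, 7, 8, 9, 10, 11, 12, 13}); total cost 3 + 3 + 7 + 14 + 8 = 35.
No covering selection has total cost below 35.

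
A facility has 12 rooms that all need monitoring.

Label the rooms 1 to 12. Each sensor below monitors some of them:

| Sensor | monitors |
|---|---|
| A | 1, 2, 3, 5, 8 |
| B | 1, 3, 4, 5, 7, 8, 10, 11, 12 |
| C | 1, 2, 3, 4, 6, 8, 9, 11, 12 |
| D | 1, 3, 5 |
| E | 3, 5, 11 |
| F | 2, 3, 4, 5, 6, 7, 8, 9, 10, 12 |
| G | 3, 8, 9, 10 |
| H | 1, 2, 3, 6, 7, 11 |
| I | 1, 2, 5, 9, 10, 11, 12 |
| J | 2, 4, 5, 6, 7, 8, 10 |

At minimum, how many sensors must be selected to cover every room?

2

F and H together: F ∪ H = {1, 2, 3, 4, 5, 6, 7, 8, 9, 10, 11, 12} — every room is covered.
No single sensor has all 12 rooms (the largest, F, has 10), so 2 is optimal.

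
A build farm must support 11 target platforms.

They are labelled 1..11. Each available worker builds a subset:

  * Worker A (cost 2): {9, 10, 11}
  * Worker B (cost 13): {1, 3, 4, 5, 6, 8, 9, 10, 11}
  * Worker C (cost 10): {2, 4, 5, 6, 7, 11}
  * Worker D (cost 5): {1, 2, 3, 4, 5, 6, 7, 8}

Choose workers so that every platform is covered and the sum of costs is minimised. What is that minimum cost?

A, D together cover every platform (A ∪ D = {1, 2, 3, 4, 5, 6, 7, 8, 9, 10, 11}); total cost 2 + 5 = 7.
No covering selection has total cost below 7.

7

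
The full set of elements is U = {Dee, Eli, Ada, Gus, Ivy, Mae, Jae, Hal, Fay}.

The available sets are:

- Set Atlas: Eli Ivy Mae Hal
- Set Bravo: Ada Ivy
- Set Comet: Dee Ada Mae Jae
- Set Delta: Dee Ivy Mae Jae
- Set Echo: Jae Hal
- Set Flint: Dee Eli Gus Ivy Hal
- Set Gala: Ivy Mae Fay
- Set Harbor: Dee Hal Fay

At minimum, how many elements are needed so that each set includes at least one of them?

H = {Ivy, Mae, Hal} meets every set (each contains at least one member of H), and |H| = 3.
No choice of 2 elements meets every set, so 3 is the minimum.

3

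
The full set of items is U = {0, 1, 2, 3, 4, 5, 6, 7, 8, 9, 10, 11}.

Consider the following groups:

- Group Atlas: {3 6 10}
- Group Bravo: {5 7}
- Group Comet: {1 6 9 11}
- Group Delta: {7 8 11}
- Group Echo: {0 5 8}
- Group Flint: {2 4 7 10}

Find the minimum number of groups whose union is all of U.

4

Take {Atlas, Comet, Echo, Flint}. Their union is {0, 1, 2, 3, 4, 5, 6, 7, 8, 9, 10, 11}, which is all 12 items.
Only Echo contains 0, so Echo is forced; the remaining 9 items need at least 3 more groups (each remaining group adds at most 4) — so at least 4 groups are needed, and 4 is optimal.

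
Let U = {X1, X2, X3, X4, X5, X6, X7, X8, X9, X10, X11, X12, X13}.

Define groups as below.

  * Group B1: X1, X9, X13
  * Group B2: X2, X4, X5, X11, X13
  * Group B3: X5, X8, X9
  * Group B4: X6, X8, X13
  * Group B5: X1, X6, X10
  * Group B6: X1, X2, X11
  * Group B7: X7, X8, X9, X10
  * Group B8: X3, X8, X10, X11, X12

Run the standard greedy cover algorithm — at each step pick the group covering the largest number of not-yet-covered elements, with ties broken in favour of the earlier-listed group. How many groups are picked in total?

4

Greedy: pick B2 (covers 5 new) → pick B7 (covers 4 new) → pick B5 (covers 2 new) → pick B8 (covers 2 new). Total picks: 4.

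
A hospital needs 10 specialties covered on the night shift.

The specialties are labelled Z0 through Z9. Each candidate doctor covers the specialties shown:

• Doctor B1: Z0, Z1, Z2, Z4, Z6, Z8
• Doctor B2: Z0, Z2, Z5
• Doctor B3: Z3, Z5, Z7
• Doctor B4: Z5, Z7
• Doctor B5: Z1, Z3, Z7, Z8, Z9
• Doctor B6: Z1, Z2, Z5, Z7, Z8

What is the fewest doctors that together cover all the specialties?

3

Take {B1, B4, B5}. Their union is {Z0, Z1, Z2, Z3, Z4, Z5, Z6, Z7, Z8, Z9}, which is all 10 specialties.
Only B1 contains Z4, so B1 is forced; the remaining 4 specialties need at least 2 more doctors (each remaining doctor adds at most 3) — so at least 3 doctors are needed, and 3 is optimal.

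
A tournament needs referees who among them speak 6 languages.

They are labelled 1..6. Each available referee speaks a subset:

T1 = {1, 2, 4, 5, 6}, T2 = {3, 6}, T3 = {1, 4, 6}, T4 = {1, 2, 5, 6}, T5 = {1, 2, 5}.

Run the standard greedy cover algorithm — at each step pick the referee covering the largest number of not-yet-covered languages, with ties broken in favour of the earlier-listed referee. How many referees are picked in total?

Greedy: pick T1 (covers 5 new) → pick T2 (covers 1 new). Total picks: 2.

2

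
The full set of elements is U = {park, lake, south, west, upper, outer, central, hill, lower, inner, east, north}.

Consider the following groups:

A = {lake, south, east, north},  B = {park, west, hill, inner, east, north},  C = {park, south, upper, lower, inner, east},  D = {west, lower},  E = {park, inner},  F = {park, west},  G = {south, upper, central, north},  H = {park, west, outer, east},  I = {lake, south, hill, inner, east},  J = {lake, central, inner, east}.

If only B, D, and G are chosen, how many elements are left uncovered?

2

Union of B, D, G = {park, south, west, upper, central, hill, lower, inner, east, north}.
Not covered: lake, outer — 2 elements.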